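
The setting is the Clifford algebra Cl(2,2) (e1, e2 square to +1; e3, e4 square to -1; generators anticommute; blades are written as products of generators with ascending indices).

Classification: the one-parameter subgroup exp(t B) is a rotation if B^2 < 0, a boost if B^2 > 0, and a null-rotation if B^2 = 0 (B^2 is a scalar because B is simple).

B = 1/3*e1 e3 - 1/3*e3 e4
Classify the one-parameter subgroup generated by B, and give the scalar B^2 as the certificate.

B^2 term by term: the squares give (1/3)^2*(e1 e3)^2 + (-1/3)^2*(e3 e4)^2 = 1/9*(+1) + 1/9*(-1) = 0 (each basis 2-blade squares to minus the product of its generators' squares); cross terms between blades sharing an index anticommute and cancel. So B^2 = 0.
Answer: null-rotation, certificate B^2 = 0. The scalar 0 is the complete invariant here: its sign names the subgroup type.


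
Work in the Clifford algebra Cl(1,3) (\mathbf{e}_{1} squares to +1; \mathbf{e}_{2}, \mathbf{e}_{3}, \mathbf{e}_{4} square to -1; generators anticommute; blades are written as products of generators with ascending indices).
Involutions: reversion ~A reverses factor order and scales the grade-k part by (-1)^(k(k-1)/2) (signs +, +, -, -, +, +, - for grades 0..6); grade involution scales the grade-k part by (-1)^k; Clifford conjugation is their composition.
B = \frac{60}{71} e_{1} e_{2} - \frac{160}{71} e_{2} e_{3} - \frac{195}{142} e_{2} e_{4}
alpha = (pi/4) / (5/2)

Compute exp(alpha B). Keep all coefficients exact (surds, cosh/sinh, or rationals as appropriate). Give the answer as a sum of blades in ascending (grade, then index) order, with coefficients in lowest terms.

B^2 term by term: the squares give (\frac{60}{71})^2*(e_{1} e_{2})^2 + (-\frac{160}{71})^2*(e_{2} e_{3})^2 + (-\frac{195}{142})^2*(e_{2} e_{4})^2 = \frac{3600}{5041}*(+1) + \frac{25600}{5041}*(-1) + \frac{38025}{20164}*(-1) = -\frac{25}{4} (each basis 2-blade squares to minus the product of its generators' squares); cross terms between blades sharing an index anticommute and cancel. So B^2 = -\frac{25}{4}.
B^2 = -\frac{25}{4} — a negative square means the series sums to a rotation: l = \frac{5}{2}, alpha*l = \frac{\pi}{4}, so exp(alpha B) = cos(\frac{\pi}{4}) + (sin(\frac{\pi}{4})/(\frac{5}{2}))*B = \frac{\sqrt{2}}{2} + (\frac{\sqrt{2}}{5})*B.
Answer: \frac{\sqrt{2}}{2} + \frac{12 \sqrt{2}}{71} e_{1} e_{2} - \frac{32 \sqrt{2}}{71} e_{2} e_{3} - \frac{39 \sqrt{2}}{142} e_{2} e_{4}


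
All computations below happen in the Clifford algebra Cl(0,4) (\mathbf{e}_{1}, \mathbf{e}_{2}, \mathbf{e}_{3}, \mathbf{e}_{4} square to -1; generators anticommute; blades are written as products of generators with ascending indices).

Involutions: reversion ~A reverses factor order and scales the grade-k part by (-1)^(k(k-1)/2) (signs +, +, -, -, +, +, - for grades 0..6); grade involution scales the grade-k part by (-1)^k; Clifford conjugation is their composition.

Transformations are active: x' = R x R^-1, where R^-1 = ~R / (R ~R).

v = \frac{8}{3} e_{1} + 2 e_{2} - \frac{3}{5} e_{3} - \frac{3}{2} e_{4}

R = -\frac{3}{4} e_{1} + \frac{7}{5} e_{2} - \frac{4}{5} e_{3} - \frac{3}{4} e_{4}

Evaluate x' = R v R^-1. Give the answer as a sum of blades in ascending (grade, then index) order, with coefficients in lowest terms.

~R = -\frac{3}{4} e_{1} + \frac{7}{5} e_{2} - \frac{4}{5} e_{3} - \frac{3}{4} e_{4}, and R ~R = -\frac{149}{40}, so R^-1 = ~R / (-\frac{149}{40}).
R v = -\frac{481}{200} - \frac{157}{30} e_{1} e_{2} + \frac{31}{12} e_{1} e_{3} + \frac{25}{8} e_{1} e_{4} + \frac{19}{25} e_{2} e_{3} - \frac{3}{5} e_{2} e_{4} + \frac{3}{4} e_{3} e_{4}
Answer: -\frac{16249}{4470} e_{1} - \frac{716}{3725} e_{2} - \frac{1613}{3725} e_{3} + \frac{396}{745} e_{4}


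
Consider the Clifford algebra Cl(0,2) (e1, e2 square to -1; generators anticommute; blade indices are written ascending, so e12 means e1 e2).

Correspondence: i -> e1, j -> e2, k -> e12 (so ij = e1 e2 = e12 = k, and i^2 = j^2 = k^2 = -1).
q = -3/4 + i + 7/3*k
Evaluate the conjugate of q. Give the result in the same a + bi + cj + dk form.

In blades: q = -3/4 + e1 + 7/3*e12.
Conjugation here is Clifford conjugation: the scalar is fixed and the grade-1 and grade-2 blades all flip sign, giving -3/4 - e1 - 7/3*e12; translating back:
Answer: -3/4 - i - 7/3*k


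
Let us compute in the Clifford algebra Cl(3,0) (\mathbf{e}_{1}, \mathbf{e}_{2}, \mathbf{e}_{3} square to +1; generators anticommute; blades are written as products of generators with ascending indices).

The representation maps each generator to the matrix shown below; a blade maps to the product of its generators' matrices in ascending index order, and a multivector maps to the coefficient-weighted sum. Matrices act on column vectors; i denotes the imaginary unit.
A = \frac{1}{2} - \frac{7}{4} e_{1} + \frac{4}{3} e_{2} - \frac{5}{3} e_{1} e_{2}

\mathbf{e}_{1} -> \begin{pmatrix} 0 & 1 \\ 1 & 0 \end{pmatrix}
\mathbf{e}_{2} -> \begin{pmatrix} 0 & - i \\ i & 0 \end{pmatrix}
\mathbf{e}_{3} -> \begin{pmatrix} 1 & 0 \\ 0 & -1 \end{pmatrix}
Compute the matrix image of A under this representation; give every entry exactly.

Bivector images (products of the table entries): rho(e_{1} e_{2}) = rho(\mathbf{e}_{1})rho(\mathbf{e}_{2}) = \begin{pmatrix} i & 0 \\ 0 & - i \end{pmatrix}.
M = (\frac{1}{2})*1 + (-\frac{7}{4})*rho(e_{1}) + (\frac{4}{3})*rho(e_{2}) + (-\frac{5}{3})*rho(e_{1} e_{2}), summed entrywise (1 is the identity matrix):
Answer: \begin{pmatrix} \frac{1}{2} - \frac{5 i}{3} & - \frac{7}{4} - \frac{4 i}{3} \\ - \frac{7}{4} + \frac{4 i}{3} & \frac{1}{2} + \frac{5 i}{3} \end{pmatrix}


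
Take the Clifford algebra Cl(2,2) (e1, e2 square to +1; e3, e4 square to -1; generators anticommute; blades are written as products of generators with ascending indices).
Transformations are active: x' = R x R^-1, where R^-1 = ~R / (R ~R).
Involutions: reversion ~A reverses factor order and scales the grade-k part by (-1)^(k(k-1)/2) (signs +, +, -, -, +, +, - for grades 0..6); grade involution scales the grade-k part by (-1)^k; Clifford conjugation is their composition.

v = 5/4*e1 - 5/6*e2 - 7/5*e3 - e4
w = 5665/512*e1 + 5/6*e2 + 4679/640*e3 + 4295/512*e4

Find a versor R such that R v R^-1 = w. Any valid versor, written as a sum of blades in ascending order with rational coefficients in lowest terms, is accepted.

Take R = v + w = 6305/512*e1 + 3783/640*e3 + 3783/512*e4. Because q(v) = q(w) = -2531/3600, conjugation by R sends v exactly to w.
Answer: 6305/512*e1 + 3783/640*e3 + 3783/512*e4


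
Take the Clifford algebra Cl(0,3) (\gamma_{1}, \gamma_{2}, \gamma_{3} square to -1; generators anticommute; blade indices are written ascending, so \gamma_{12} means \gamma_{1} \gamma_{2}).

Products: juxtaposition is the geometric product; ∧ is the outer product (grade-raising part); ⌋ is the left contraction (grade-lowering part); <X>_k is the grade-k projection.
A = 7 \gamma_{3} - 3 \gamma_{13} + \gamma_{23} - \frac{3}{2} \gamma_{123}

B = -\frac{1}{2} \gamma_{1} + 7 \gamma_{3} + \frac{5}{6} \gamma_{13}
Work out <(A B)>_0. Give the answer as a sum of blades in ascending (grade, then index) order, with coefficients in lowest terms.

step 1: -\frac{93}{2} + \frac{161}{6} \gamma_{1} - \frac{33}{4} \gamma_{2} + \frac{3}{2} \gamma_{3} + \frac{29}{3} \gamma_{12} + \frac{7}{2} \gamma_{13} - \frac{3}{4} \gamma_{23} - \frac{1}{2} \gamma_{123}
step 2: -\frac{93}{2}
Answer: -\frac{93}{2}


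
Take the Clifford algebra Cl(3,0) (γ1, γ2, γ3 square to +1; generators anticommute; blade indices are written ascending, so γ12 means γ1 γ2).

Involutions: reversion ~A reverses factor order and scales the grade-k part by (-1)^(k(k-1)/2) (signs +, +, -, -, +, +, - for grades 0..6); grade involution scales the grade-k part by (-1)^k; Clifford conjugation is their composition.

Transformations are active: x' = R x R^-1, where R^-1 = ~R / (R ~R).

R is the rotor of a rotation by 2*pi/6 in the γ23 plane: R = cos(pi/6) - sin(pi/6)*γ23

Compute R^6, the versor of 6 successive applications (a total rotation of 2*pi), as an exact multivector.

Half-angle bookkeeping: 6 applications in γ23 add up to rotor phase 6*pi/6 = pi, so R^6 = cos(pi) - sin(pi)*γ23.
cos(pi) = -1 and sin(pi) = 0, so R^6 = -1. The total rotation 2*pi is 1 full turn, so every vector returns to itself, yet the rotor is -1, on the OTHER sheet of the double cover (an odd number of 2*pi turns).
Answer: -1


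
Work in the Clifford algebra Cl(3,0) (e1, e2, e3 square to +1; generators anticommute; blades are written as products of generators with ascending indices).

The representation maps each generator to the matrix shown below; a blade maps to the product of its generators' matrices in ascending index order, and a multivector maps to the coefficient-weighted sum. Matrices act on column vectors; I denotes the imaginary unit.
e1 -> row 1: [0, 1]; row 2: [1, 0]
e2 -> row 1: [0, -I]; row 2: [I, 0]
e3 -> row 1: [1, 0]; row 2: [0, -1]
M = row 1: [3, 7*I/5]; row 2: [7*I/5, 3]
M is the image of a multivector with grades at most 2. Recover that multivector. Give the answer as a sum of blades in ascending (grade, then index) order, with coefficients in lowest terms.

Method: 1, rho(e1), rho(e2), rho(e3) form a trace-orthogonal basis of the 2x2 complex matrices (tr(X Y) = 2 if X = Y, else 0), so M = m0*1 + m1*rho(e1) + m2*rho(e2) + m3*rho(e3) with m0 = tr(M)/2 = 3, m1 = tr(M rho(e1))/2 = 7*I/5, m2 = tr(M rho(e2))/2 = 0, m3 = tr(M rho(e3))/2 = 0.
Multiplying table entries, the bivector images are rho(e1 e2) = I*rho(e3), rho(e1 e3) = -I*rho(e2), rho(e2 e3) = I*rho(e1); with real blade coefficients the real parts of m0..m3 are the coefficients of 1, e1, e2, e3 and the imaginary parts give the bivectors (e2 e3: Im m1, e1 e3: -Im m2, e1 e2: Im m3).
Answer: 3 + 7/5*e2 e3


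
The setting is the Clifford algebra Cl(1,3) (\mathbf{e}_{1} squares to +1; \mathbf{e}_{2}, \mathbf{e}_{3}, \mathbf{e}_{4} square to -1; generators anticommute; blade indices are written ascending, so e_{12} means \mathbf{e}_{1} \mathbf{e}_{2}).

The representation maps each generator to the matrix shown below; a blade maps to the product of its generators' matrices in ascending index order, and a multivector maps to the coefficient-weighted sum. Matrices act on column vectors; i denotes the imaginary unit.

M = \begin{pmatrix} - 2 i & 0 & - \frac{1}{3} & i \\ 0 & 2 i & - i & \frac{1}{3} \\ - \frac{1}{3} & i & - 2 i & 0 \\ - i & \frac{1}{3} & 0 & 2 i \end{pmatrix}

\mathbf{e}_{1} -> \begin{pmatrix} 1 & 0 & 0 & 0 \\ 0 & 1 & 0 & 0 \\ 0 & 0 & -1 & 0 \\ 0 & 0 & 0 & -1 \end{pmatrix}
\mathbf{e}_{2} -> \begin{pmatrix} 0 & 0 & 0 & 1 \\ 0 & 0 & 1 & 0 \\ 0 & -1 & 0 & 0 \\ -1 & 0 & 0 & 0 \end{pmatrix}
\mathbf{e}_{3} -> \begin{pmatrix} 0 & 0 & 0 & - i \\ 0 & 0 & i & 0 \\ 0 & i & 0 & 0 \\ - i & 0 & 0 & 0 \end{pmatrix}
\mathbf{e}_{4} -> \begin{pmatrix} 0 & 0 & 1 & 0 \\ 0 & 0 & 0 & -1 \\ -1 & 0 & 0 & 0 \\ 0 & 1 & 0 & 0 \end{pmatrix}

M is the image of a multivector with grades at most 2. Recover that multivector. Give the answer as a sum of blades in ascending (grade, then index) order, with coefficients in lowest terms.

Method: the blade images are trace-orthogonal — tr(rho(e_A) rho(e_B)^-1) = 4 if A = B and 0 otherwise — and rho(e_A)^-1 = (e_A)^2 * rho(e_A) with (e_A)^2 = +1 or -1, so the coefficient of e_A in the preimage is (e_A)^2 * tr(M rho(e_A))/4.
Nonzero projections over blades of grade <= 2: e_{13}: (e_{13})^2 = +1, tr(M rho(e_{13})) = -4, coefficient -1; e_{14}: (e_{14})^2 = +1, tr(M rho(e_{14})) = - \frac{4}{3}, coefficient -\frac{1}{3}; e_{23}: (e_{23})^2 = -1, tr(M rho(e_{23})) = -8, coefficient 2. Every other blade of grade <= 2 projects to 0.
Answer: -e_{13} - \frac{1}{3} e_{14} + 2 e_{23}


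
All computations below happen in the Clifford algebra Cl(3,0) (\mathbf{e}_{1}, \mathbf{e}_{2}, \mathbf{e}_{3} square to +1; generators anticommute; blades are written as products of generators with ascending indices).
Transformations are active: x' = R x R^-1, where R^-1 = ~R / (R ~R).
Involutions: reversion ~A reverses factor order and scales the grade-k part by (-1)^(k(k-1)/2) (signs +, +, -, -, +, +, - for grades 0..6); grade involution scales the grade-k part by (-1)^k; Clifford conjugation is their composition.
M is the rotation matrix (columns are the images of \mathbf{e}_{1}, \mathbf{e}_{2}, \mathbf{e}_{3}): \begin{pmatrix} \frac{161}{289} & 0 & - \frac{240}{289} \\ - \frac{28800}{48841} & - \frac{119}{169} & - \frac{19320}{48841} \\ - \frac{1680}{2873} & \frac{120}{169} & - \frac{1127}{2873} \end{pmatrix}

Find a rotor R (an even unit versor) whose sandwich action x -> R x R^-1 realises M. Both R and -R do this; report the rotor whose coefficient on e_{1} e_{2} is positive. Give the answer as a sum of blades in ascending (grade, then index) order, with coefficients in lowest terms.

Method: write R = a + b12*e_{1} e_{2} + b13*e_{1} e_{3} + b23*e_{2} e_{3} with a^2 + b12^2 + b13^2 + b23^2 = 1 (so R^-1 = ~R). Expanding the columns R e_j ~R gives tr M = 4a^2 - 1 and, from the antisymmetric part, M21 - M12 = -4a*b12, M13 - M31 = 4a*b13, M32 - M23 = -4a*b23.
Here tr M = -\frac{26341}{48841}, so a^2 = (1 + tr M)/4 = \frac{5625}{48841} and a = ±\frac{75}{221}. Taking a = \frac{75}{221}: M21 - M12 = -\frac{28800}{48841}, M13 - M31 = -\frac{12000}{48841}, M32 - M23 = \frac{54000}{48841}, giving b12 = \frac{96}{221}, b13 = -\frac{40}{221}, b23 = -\frac{180}{221}, i.e. R = \frac{75}{221} + \frac{96}{221} e_{1} e_{2} - \frac{40}{221} e_{1} e_{3} - \frac{180}{221} e_{2} e_{3}.
Its e_{1} e_{2} coefficient is already positive.
Answer: \frac{75}{221} + \frac{96}{221} e_{1} e_{2} - \frac{40}{221} e_{1} e_{3} - \frac{180}{221} e_{2} e_{3}. Note: both R and -R realise this M (trace -\frac{26341}{48841}); the covering map identifies them, and the e_{1} e_{2}-coefficient sign is the tie-breaker.


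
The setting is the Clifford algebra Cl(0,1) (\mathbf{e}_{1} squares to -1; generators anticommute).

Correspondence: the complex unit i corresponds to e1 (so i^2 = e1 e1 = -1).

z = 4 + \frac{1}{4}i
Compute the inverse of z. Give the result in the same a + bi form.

In blades: z = 4 + \frac{1}{4} e_{1}.
With qbar = 4 - \frac{1}{4} e_{1} (scalar fixed, mapped units negated), z qbar = \frac{257}{16} (the sum of squared coefficients), so z^-1 = qbar / (\frac{257}{16}) = \frac{64}{257} - \frac{4}{257} e_{1}; translating back:
Answer: \frac{64}{257} - \frac{4}{257}i


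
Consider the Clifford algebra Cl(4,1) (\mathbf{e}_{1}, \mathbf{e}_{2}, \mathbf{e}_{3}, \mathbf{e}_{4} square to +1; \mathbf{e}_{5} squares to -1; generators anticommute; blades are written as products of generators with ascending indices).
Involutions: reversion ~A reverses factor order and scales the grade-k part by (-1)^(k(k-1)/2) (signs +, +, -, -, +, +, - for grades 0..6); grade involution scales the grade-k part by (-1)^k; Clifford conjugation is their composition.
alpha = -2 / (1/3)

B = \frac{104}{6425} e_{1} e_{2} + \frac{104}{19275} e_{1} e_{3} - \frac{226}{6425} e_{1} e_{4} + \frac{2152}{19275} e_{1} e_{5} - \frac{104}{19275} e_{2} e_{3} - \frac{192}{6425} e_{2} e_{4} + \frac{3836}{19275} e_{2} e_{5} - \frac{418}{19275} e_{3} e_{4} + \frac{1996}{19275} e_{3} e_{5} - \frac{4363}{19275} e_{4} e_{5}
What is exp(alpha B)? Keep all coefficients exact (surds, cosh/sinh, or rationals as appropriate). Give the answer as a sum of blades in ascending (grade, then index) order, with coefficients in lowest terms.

B^2 term by term: the squares give (\frac{104}{6425})^2*(e_{1} e_{2})^2 + (\frac{104}{19275})^2*(e_{1} e_{3})^2 + (-\frac{226}{6425})^2*(e_{1} e_{4})^2 + (\frac{2152}{19275})^2*(e_{1} e_{5})^2 + (-\frac{104}{19275})^2*(e_{2} e_{3})^2 + (-\frac{192}{6425})^2*(e_{2} e_{4})^2 + (\frac{3836}{19275})^2*(e_{2} e_{5})^2 + (-\frac{418}{19275})^2*(e_{3} e_{4})^2 + (\frac{1996}{19275})^2*(e_{3} e_{5})^2 + (-\frac{4363}{19275})^2*(e_{4} e_{5})^2 = \frac{10816}{41280625}*(-1) + \frac{10816}{371525625}*(-1) + \frac{51076}{41280625}*(-1) + \frac{4631104}{371525625}*(+1) + \frac{10816}{371525625}*(-1) + \frac{36864}{41280625}*(-1) + \frac{14714896}{371525625}*(+1) + \frac{174724}{371525625}*(-1) + \frac{3984016}{371525625}*(+1) + \frac{19035769}{371525625}*(+1) = \frac{1}{9} (each basis 2-blade squares to minus the product of its generators' squares); cross terms between blades sharing an index anticommute and cancel; the commuting (index-disjoint) pairs give grade-4 terms 2*c*c'*(blade product), which cancel blade by blade — e_{1} e_{2} e_{3} e_{4}: -\frac{86944}{123841875} + \frac{13312}{41280625} + \frac{47008}{123841875} = 0; e_{1} e_{2} e_{3} e_{5}: \frac{415168}{123841875} - \frac{797888}{371525625} - \frac{447616}{371525625} = 0; e_{1} e_{2} e_{4} e_{5}: -\frac{907504}{123841875} + \frac{1733872}{123841875} - \frac{275456}{41280625} = 0; e_{1} e_{3} e_{4} e_{5}: -\frac{907504}{371525625} + \frac{902192}{123841875} - \frac{1799072}{371525625} = 0; e_{2} e_{3} e_{4} e_{5}: \frac{907504}{371525625} + \frac{255488}{41280625} - \frac{3206896}{371525625} = 0 — confirming B is simple. So B^2 = \frac{1}{9}.
B^2 = \frac{1}{9} — the positive square puts this in the hyperbolic regime; l = \frac{1}{3}, alpha*l = -2, so exp(alpha B) = cosh(-2) + (sinh(-2)/(\frac{1}{3}))*B = \cosh{\left(2 \right)} + (- 3 \sinh{\left(2 \right)})*B.
Answer: \cosh{\left(2 \right)} - \frac{312 \sinh{\left(2 \right)}}{6425} e_{1} e_{2} - \frac{104 \sinh{\left(2 \right)}}{6425} e_{1} e_{3} + \frac{678 \sinh{\left(2 \right)}}{6425} e_{1} e_{4} - \frac{2152 \sinh{\left(2 \right)}}{6425} e_{1} e_{5} + \frac{104 \sinh{\left(2 \right)}}{6425} e_{2} e_{3} + \frac{576 \sinh{\left(2 \right)}}{6425} e_{2} e_{4} - \frac{3836 \sinh{\left(2 \right)}}{6425} e_{2} e_{5} + \frac{418 \sinh{\left(2 \right)}}{6425} e_{3} e_{4} - \frac{1996 \sinh{\left(2 \right)}}{6425} e_{3} e_{5} + \frac{4363 \sinh{\left(2 \right)}}{6425} e_{4} e_{5}


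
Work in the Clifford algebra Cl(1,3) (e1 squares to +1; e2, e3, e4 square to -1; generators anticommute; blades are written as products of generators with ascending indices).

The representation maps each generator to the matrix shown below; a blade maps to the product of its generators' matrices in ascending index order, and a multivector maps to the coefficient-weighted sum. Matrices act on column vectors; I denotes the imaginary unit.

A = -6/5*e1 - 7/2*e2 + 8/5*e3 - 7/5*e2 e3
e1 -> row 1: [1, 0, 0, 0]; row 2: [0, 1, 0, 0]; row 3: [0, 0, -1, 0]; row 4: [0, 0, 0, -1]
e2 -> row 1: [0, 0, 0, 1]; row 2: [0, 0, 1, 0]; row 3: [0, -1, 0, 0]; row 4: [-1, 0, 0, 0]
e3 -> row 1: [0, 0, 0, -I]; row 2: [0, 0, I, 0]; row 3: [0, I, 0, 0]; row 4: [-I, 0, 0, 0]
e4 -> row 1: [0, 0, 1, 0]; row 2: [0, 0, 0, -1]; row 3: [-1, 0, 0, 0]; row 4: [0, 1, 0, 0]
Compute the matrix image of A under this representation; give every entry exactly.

Bivector images (products of the table entries): rho(e2 e3) = rho(e2)rho(e3) = row 1: [-I, 0, 0, 0]; row 2: [0, I, 0, 0]; row 3: [0, 0, -I, 0]; row 4: [0, 0, 0, I].
M = (-6/5)*rho(e1) + (-7/2)*rho(e2) + (8/5)*rho(e3) + (-7/5)*rho(e2 e3), summed entrywise:
Answer: row 1: [-6/5 + 7*I/5, 0, 0, -7/2 - 8*I/5]; row 2: [0, -6/5 - 7*I/5, -7/2 + 8*I/5, 0]; row 3: [0, 7/2 + 8*I/5, 6/5 + 7*I/5, 0]; row 4: [7/2 - 8*I/5, 0, 0, 6/5 - 7*I/5]


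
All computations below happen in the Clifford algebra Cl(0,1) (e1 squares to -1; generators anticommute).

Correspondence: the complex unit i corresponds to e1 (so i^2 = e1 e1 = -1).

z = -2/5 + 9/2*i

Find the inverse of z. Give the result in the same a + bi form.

In blades: z = -2/5 + 9/2*e1.
With qbar = -2/5 - 9/2*e1 (scalar fixed, mapped units negated), z qbar = 2041/100 (the sum of squared coefficients), so z^-1 = qbar / (2041/100) = -40/2041 - 450/2041*e1; translating back:
Answer: -40/2041 - 450/2041*i


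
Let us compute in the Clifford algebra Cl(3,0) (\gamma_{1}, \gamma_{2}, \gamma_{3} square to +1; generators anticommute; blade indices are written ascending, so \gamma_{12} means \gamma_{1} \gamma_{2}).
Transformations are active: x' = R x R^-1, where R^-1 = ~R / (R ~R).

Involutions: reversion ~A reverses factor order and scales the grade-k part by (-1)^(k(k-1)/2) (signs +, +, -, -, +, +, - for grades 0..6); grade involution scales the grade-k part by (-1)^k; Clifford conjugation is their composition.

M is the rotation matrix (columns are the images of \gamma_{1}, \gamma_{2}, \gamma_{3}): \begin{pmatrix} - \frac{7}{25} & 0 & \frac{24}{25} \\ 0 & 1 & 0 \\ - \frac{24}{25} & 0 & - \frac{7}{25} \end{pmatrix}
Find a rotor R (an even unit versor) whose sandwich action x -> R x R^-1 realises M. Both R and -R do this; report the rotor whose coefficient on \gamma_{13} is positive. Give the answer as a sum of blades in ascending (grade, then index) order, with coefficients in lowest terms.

Method: write R = a + b12*\gamma_{12} + b13*\gamma_{13} + b23*\gamma_{23} with a^2 + b12^2 + b13^2 + b23^2 = 1 (so R^-1 = ~R). Expanding the columns R e_j ~R gives tr M = 4a^2 - 1 and, from the antisymmetric part, M21 - M12 = -4a*b12, M13 - M31 = 4a*b13, M32 - M23 = -4a*b23.
Here tr M = \frac{11}{25}, so a^2 = (1 + tr M)/4 = \frac{9}{25} and a = ±\frac{3}{5}. Taking a = \frac{3}{5}: M21 - M12 = 0, M13 - M31 = \frac{48}{25}, M32 - M23 = 0, giving b12 = 0, b13 = \frac{4}{5}, b23 = 0, i.e. R = \frac{3}{5} + \frac{4}{5} \gamma_{13}.
Its \gamma_{13} coefficient is already positive.
Answer: \frac{3}{5} + \frac{4}{5} \gamma_{13}. Sheet selection: the two-to-one cover makes ±R indistinguishable at the matrix level (trace \frac{11}{25}), so uniqueness comes from the required sign on \gamma_{13}.


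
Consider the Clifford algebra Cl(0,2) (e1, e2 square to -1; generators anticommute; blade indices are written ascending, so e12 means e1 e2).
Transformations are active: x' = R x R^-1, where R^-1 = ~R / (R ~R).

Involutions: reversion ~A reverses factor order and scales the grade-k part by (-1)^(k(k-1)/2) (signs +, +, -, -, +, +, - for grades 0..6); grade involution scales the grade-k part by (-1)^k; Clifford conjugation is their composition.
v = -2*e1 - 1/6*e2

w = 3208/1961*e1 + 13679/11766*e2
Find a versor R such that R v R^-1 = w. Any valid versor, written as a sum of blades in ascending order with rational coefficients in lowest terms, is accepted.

Here q(v) = q(w) = -145/36; the classical choice R = v + w = -714/1961*e1 + 1953/1961*e2 then realises v -> w under the sandwich.
Answer: -714/1961*e1 + 1953/1961*e2


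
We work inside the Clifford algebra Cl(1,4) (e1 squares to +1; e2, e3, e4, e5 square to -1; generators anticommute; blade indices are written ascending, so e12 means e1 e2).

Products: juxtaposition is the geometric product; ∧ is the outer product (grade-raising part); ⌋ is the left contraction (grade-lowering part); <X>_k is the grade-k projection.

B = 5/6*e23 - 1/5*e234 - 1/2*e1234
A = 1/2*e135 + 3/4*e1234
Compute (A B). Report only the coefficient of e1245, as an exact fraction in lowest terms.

step 1: 3/8 - 3/20*e1 - 5/8*e14 + 5/12*e125 + 1/4*e245 + 1/10*e1245
Answer: 1/10


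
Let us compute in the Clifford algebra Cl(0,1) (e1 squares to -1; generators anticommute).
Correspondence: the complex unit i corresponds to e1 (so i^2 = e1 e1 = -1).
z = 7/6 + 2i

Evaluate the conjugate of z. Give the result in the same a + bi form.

In blades: z = 7/6 + 2*e1.
Conjugation here is Clifford conjugation: the scalar is fixed and the grade-1 and grade-2 blades all flip sign, giving 7/6 - 2*e1; translating back:
Answer: 7/6 - 2i


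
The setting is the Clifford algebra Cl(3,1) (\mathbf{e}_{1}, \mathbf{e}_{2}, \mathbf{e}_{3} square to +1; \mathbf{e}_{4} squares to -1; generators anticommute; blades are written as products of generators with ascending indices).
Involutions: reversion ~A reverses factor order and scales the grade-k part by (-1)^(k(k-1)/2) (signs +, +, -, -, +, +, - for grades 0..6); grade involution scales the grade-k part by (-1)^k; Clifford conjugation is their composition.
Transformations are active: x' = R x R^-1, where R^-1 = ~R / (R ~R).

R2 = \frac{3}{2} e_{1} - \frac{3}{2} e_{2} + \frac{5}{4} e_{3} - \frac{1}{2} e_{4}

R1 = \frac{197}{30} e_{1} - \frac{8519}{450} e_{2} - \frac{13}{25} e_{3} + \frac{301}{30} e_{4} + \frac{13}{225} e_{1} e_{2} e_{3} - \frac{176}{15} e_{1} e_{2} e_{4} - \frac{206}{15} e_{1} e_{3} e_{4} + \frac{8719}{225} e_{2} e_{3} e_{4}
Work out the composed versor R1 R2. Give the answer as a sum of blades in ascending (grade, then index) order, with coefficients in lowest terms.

Distribute over the terms of R2 (each basis-blade product reordered to ascending indices, repeated generators contracted through their squares):
R1 (\frac{3}{2} e_{1}) = \frac{197}{20} + \frac{8519}{300} e_{1} e_{2} + \frac{39}{50} e_{1} e_{3} - \frac{301}{20} e_{1} e_{4} + \frac{13}{150} e_{2} e_{3} - \frac{88}{5} e_{2} e_{4} - \frac{103}{5} e_{3} e_{4} - \frac{8719}{150} e_{1} e_{2} e_{3} e_{4}
R1 (-\frac{3}{2} e_{2}) = \frac{8519}{300} - \frac{197}{20} e_{1} e_{2} + \frac{13}{150} e_{1} e_{3} - \frac{88}{5} e_{1} e_{4} - \frac{39}{50} e_{2} e_{3} + \frac{301}{20} e_{2} e_{4} - \frac{8719}{150} e_{3} e_{4} + \frac{103}{5} e_{1} e_{2} e_{3} e_{4}
R1 (\frac{5}{4} e_{3}) = -\frac{13}{20} + \frac{13}{180} e_{1} e_{2} + \frac{197}{24} e_{1} e_{3} + \frac{103}{6} e_{1} e_{4} - \frac{8519}{360} e_{2} e_{3} - \frac{8719}{180} e_{2} e_{4} - \frac{301}{24} e_{3} e_{4} + \frac{44}{3} e_{1} e_{2} e_{3} e_{4}
R1 (-\frac{1}{2} e_{4}) = \frac{301}{60} - \frac{88}{15} e_{1} e_{2} - \frac{103}{15} e_{1} e_{3} - \frac{197}{60} e_{1} e_{4} + \frac{8719}{450} e_{2} e_{3} + \frac{8519}{900} e_{2} e_{4} + \frac{13}{50} e_{3} e_{4} - \frac{13}{450} e_{1} e_{2} e_{3} e_{4}
Summing the partial products and collecting blades:
Answer: \frac{3196}{75} + \frac{11477}{900} e_{1} e_{2} + \frac{53}{24} e_{1} e_{3} - \frac{563}{30} e_{1} e_{4} - \frac{2989}{600} e_{2} e_{3} - \frac{12457}{300} e_{2} e_{4} - \frac{10921}{120} e_{3} e_{4} - \frac{206}{9} e_{1} e_{2} e_{3} e_{4}


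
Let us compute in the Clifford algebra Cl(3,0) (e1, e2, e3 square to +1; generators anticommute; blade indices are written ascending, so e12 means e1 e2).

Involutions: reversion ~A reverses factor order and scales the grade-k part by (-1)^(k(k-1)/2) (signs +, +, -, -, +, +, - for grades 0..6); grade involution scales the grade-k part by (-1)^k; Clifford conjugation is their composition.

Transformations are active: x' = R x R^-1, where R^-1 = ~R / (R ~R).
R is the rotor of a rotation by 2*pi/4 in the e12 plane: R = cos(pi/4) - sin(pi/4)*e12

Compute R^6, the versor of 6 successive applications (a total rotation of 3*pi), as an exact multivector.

Because a rotor carries half the rotation angle, composing 6 copies of this e12-plane rotor multiplies the phase: 6*(pi/4) = 3*pi/2, hence R^6 = cos(3*pi/2) - sin(3*pi/2)*e12.
cos(3*pi/2) = 0 and sin(3*pi/2) = -1, so R^6 = e12. The net rotation is 1*pi (after discarding 1 full turn, each of which contributes a factor -1 to the rotor); the rotor keeps the half-angle phase exactly.
Answer: e12


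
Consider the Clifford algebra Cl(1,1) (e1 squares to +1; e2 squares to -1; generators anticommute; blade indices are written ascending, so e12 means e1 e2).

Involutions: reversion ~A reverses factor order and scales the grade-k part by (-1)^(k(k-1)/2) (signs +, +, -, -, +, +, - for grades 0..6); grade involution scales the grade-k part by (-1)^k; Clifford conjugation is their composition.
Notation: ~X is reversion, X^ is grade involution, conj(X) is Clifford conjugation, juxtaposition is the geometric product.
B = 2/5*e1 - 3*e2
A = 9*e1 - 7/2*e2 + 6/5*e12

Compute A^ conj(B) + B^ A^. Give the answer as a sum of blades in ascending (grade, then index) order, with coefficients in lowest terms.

first term: -69/10 - 18/5*e1 + 12/25*e2 - 128/5*e12
second term: -69/10 + 18/5*e1 - 12/25*e2 + 128/5*e12
Answer: -69/5


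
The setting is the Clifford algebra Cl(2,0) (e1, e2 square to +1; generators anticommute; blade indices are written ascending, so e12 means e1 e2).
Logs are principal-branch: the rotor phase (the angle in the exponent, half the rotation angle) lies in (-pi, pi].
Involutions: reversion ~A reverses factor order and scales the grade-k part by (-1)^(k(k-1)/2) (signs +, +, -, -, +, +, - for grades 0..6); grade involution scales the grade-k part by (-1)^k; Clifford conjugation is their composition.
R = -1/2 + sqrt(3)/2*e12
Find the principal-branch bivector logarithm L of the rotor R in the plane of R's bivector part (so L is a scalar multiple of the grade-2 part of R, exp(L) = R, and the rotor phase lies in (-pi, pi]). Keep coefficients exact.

The scalar part of R is -1/2, which pins the rotor phase on the principal branch; dividing the bivector part by the sine of that phase recovers the unit plane, and L is the phase times that plane.
Concretely: cos(phase) = -1/2 gives phase = ±2*pi/3, and since phase/sin(phase) is even the sign is immaterial: L = (phase/sin(phase)) * <R>_2 = (4*sqrt(3)*pi/9) * <R>_2.
Answer: 2*pi/3*e12


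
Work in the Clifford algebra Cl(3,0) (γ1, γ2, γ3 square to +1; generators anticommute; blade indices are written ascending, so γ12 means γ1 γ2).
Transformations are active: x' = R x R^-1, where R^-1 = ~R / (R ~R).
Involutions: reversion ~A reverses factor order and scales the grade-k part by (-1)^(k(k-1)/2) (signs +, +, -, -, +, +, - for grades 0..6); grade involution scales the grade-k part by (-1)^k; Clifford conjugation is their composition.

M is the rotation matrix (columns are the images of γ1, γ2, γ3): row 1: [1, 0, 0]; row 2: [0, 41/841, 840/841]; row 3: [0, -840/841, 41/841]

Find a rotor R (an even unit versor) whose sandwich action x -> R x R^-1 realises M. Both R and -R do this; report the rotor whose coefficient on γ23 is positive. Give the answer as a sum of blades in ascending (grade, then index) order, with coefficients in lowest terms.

Method: write R = a + b12*γ12 + b13*γ13 + b23*γ23 with a^2 + b12^2 + b13^2 + b23^2 = 1 (so R^-1 = ~R). Expanding the columns R e_j ~R gives tr M = 4a^2 - 1 and, from the antisymmetric part, M21 - M12 = -4a*b12, M13 - M31 = 4a*b13, M32 - M23 = -4a*b23.
Here tr M = 923/841, so a^2 = (1 + tr M)/4 = 441/841 and a = ±21/29. Taking a = 21/29: M21 - M12 = 0, M13 - M31 = 0, M32 - M23 = -1680/841, giving b12 = 0, b13 = 0, b23 = 20/29, i.e. R = 21/29 + 20/29*γ23.
Its γ23 coefficient is already positive.
Answer: 21/29 + 20/29*γ23. Key observation: the double cover Spin(3) -> SO(3) sends R and -R to the same matrix (trace 923/841 here), so the stated sign of the γ23 coefficient is what selects one sheet.


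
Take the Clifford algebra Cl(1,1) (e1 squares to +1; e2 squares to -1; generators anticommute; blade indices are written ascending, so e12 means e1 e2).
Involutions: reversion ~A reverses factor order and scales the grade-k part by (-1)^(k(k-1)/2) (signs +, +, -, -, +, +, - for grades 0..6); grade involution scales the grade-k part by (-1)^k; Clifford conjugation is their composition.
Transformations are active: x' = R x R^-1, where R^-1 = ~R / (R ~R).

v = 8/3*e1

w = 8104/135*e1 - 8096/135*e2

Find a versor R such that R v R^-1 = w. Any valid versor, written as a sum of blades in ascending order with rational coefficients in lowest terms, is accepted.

Here q(v) = q(w) = 64/9; the classical choice R = v + w = 8464/135*e1 - 8096/135*e2 then realises v -> w under the sandwich.
Answer: 8464/135*e1 - 8096/135*e2


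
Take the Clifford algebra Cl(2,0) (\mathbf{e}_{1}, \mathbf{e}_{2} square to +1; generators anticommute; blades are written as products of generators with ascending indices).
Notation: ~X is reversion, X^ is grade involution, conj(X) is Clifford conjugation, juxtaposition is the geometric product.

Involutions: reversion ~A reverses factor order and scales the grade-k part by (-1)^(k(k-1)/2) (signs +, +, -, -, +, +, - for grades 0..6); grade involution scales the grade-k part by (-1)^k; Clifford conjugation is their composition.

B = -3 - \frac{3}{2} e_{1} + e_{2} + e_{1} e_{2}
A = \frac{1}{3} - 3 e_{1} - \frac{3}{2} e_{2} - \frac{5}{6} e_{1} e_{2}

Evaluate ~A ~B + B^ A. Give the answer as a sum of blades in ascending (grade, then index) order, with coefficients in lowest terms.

first term: \frac{17}{6} + \frac{47}{6} e_{1} + \frac{109}{12} e_{2} - \frac{97}{12} e_{1} e_{2}
second term: -\frac{19}{6} + \frac{43}{6} e_{1} + \frac{71}{12} e_{2} - \frac{29}{12} e_{1} e_{2}
Answer: -\frac{1}{3} + 15 e_{1} + 15 e_{2} - \frac{21}{2} e_{1} e_{2}


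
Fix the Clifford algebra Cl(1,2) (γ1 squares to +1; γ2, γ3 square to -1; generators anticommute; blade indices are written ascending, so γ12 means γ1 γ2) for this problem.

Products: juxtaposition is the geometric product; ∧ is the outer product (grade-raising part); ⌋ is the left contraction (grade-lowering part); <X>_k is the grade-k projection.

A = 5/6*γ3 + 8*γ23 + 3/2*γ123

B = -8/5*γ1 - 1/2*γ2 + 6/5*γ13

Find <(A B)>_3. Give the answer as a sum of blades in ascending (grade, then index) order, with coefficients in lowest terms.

step 1: γ1 - 9/5*γ2 - 4*γ3 - 48/5*γ12 + 7/12*γ13 - 119/60*γ23 - 64/5*γ123
step 2: -64/5*γ123
Answer: -64/5*γ123


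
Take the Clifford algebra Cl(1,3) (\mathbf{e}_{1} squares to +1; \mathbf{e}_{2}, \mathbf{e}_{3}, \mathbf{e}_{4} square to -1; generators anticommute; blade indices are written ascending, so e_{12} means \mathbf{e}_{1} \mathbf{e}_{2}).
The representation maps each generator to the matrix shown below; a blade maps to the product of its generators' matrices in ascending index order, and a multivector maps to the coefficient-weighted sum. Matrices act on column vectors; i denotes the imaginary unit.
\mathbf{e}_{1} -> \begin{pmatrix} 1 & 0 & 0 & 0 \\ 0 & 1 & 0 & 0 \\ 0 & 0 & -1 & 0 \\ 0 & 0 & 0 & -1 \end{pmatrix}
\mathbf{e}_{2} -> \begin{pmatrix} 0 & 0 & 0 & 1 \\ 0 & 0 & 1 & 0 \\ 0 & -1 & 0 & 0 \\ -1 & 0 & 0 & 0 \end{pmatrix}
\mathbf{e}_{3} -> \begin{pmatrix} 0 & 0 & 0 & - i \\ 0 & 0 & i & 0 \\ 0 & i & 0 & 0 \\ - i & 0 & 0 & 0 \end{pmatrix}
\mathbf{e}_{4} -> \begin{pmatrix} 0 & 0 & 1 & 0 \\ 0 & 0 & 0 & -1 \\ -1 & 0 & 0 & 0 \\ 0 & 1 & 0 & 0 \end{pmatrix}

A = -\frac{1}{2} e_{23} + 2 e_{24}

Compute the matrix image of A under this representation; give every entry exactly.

Bivector images (products of the table entries): rho(e_{23}) = rho(\mathbf{e}_{2})rho(\mathbf{e}_{3}) = \begin{pmatrix} - i & 0 & 0 & 0 \\ 0 & i & 0 & 0 \\ 0 & 0 & - i & 0 \\ 0 & 0 & 0 & i \end{pmatrix}; rho(e_{24}) = rho(\mathbf{e}_{2})rho(\mathbf{e}_{4}) = \begin{pmatrix} 0 & 1 & 0 & 0 \\ -1 & 0 & 0 & 0 \\ 0 & 0 & 0 & 1 \\ 0 & 0 & -1 & 0 \end{pmatrix}.
M = (-\frac{1}{2})*rho(e_{23}) + (2)*rho(e_{24}), summed entrywise:
Answer: \begin{pmatrix} \frac{i}{2} & 2 & 0 & 0 \\ -2 & - \frac{i}{2} & 0 & 0 \\ 0 & 0 & \frac{i}{2} & 2 \\ 0 & 0 & -2 & - \frac{i}{2} \end{pmatrix}


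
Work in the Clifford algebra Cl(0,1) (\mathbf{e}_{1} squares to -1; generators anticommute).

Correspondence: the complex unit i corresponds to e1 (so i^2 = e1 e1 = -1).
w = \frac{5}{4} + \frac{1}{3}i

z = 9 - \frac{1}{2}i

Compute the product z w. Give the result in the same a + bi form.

In blades: z = 9 - \frac{1}{2} e_{1}, w = \frac{5}{4} + \frac{1}{3} e_{1}.
Distribute z over w term by term (generator squares from the signature, products reordered to ascending indices): (9)*w = \frac{45}{4} + 3 e_{1}; (-\frac{1}{2} e_{1})*w = \frac{1}{6} - \frac{5}{8} e_{1}.
Sum: \frac{137}{12} + \frac{19}{8} e_{1}; translating back through the correspondence:
Answer: \frac{137}{12} + \frac{19}{8}i


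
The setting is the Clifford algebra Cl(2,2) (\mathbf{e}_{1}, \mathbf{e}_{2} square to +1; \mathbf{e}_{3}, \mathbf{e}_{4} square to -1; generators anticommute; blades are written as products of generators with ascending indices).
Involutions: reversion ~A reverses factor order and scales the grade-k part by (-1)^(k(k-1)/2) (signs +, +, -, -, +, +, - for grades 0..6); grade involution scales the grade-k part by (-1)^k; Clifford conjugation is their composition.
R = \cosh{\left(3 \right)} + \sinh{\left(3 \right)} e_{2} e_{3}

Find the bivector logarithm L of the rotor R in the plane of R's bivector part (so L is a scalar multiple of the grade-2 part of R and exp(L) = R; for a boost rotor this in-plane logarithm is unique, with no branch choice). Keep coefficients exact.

The scalar part of R is \cosh{\left(3 \right)}, giving the rapidity magnitude (cosh is even); the bivector part supplies orientation, its quotient by sinh of the rapidity is the plane, and L = rapidity * plane — unique in that plane, since flipping both signs leaves L unchanged.
Concretely: cosh(rapidity) = \cosh{\left(3 \right)} gives rapidity = ±3, and since rapidity/sinh(rapidity) is even the sign is immaterial: L = (rapidity/sinh(rapidity)) * <R>_2 = (\frac{3}{\sinh{\left(3 \right)}}) * <R>_2.
Answer: 3 e_{2} e_{3}


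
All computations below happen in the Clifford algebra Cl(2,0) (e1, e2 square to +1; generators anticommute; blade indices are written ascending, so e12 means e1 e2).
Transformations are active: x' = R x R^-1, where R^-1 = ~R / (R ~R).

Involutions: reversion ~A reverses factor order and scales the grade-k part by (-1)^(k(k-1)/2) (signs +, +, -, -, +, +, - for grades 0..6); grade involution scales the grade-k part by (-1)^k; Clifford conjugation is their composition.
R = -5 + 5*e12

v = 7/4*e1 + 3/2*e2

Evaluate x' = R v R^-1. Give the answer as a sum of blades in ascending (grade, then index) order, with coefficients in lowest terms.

~R = -5 - 5*e12, and R ~R = 50, so R^-1 = ~R / (50).
R v = -5/4*e1 - 65/4*e2
Answer: -3/2*e1 + 7/4*e2


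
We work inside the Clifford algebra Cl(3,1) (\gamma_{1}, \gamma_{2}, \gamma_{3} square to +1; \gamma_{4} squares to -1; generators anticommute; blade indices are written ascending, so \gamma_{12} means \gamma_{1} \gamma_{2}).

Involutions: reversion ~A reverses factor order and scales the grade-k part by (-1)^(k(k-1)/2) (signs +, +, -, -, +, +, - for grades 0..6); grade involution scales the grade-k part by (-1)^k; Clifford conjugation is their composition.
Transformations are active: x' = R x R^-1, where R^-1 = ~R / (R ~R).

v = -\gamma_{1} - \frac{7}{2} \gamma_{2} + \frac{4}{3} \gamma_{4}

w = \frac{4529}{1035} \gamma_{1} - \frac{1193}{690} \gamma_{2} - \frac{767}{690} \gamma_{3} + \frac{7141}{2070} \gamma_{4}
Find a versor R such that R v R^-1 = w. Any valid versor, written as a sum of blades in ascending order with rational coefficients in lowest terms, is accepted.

Equal squares first: v^2 = w^2 = \frac{413}{36}. Then v + w = \frac{3494}{1035} \gamma_{1} - \frac{1804}{345} \gamma_{2} - \frac{767}{690} \gamma_{3} + \frac{9901}{2070} \gamma_{4} is a versor taking v to w, provided it is invertible.
Answer: \frac{3494}{1035} \gamma_{1} - \frac{1804}{345} \gamma_{2} - \frac{767}{690} \gamma_{3} + \frac{9901}{2070} \gamma_{4}


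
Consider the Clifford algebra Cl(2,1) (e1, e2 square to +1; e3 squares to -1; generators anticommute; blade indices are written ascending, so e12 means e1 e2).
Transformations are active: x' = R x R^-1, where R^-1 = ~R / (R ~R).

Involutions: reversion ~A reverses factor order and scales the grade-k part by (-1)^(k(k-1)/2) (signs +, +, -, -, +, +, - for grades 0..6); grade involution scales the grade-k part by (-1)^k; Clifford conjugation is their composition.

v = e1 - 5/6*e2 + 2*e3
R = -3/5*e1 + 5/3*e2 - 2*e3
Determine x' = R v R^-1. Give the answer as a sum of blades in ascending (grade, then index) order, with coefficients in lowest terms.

~R = -3/5*e1 + 5/3*e2 - 2*e3, and R ~R = -194/225, so R^-1 = ~R / (-194/225).
R v = 181/90 - 7/6*e12 + 4/5*e13 + 5/3*e23
Answer: 349/194*e1 - 2020/291*e2 + 711/97*e3


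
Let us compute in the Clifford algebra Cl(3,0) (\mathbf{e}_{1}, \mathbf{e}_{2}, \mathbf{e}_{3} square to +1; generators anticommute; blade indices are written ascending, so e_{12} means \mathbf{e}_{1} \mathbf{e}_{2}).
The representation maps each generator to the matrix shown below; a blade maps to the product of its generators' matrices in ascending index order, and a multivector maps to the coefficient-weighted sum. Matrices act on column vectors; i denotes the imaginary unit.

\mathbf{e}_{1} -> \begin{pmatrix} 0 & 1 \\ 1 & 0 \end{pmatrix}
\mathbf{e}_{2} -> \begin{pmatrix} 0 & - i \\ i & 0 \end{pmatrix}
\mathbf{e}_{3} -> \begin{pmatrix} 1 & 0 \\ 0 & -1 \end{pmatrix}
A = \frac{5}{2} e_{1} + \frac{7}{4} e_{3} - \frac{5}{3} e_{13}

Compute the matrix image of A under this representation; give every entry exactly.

Bivector images (products of the table entries): rho(e_{13}) = rho(\mathbf{e}_{1})rho(\mathbf{e}_{3}) = \begin{pmatrix} 0 & -1 \\ 1 & 0 \end{pmatrix}.
M = (\frac{5}{2})*rho(e_{1}) + (\frac{7}{4})*rho(e_{3}) + (-\frac{5}{3})*rho(e_{13}), summed entrywise:
Answer: \begin{pmatrix} \frac{7}{4} & \frac{25}{6} \\ \frac{5}{6} & - \frac{7}{4} \end{pmatrix}
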